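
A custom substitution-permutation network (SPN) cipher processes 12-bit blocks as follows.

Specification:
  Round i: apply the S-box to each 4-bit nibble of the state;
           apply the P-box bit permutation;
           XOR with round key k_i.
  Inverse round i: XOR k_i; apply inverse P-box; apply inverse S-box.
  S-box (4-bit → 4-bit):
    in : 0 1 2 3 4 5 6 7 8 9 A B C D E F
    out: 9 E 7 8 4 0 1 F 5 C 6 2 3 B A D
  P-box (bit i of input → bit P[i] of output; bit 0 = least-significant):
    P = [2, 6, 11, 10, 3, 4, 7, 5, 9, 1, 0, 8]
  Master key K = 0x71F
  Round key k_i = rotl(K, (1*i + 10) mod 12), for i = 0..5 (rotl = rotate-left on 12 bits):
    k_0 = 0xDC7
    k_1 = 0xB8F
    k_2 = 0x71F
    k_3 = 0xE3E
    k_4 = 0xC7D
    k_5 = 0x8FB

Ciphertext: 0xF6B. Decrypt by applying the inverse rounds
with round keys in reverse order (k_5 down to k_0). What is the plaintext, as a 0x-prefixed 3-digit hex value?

s_0 = ciphertext = 0xF6B
s_1 = InvRound(s_0, k_5) = 0x0A3
s_2 = InvRound(s_1, k_4) = 0xB27
s_3 = InvRound(s_2, k_3) = 0x9C3
s_4 = InvRound(s_3, k_2) = 0x627
s_5 = InvRound(s_4, k_1) = 0x3F9
s_6 = InvRound(s_5, k_0) = 0xCDF

0xCDF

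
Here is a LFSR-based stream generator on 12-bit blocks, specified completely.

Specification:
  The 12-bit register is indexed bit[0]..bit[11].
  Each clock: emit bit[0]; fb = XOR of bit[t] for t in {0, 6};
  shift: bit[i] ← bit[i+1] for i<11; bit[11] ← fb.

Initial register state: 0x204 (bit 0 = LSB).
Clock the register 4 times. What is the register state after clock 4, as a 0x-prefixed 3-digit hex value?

0xC20

reg_0 = 0x204
clock 1: out=0, reg = 0x102
clock 2: out=0, reg = 0x081
clock 3: out=1, reg = 0x840
clock 4: out=0, reg = 0xC20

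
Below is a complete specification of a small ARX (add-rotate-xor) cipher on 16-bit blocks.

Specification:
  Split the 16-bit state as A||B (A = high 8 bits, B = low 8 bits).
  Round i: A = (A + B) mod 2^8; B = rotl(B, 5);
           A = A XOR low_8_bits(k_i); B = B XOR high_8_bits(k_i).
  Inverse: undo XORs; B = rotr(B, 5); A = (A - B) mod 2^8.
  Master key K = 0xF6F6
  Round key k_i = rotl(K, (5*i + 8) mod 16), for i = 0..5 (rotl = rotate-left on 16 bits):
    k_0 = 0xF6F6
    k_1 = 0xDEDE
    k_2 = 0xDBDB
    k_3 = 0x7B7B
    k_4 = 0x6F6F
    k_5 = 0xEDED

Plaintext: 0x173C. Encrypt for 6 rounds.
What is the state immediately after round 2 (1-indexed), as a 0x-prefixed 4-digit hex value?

0xC8F0

s_0 = plaintext = 0x173C
s_1 = Round(s_0, k_0) = 0xA571
s_2 = Round(s_1, k_1) = 0xC8F0
s_3 = Round(s_2, k_2) = 0x63C5
s_4 = Round(s_3, k_3) = 0x53C3
s_5 = Round(s_4, k_4) = 0x7917
s_6 = Round(s_5, k_5) = 0x7D0F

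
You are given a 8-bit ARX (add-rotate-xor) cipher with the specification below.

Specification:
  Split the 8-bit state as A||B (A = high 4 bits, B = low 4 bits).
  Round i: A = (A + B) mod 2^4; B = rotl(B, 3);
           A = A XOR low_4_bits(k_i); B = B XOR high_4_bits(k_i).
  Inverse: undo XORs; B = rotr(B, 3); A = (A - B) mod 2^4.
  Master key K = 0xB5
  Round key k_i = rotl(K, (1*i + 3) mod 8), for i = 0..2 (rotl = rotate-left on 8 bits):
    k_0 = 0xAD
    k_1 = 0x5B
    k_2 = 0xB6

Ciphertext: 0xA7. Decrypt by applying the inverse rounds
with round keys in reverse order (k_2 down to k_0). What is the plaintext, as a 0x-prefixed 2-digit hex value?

0xC6

s_0 = ciphertext = 0xA7
s_1 = InvRound(s_0, k_2) = 0x39
s_2 = InvRound(s_1, k_1) = 0xF9
s_3 = InvRound(s_2, k_0) = 0xC6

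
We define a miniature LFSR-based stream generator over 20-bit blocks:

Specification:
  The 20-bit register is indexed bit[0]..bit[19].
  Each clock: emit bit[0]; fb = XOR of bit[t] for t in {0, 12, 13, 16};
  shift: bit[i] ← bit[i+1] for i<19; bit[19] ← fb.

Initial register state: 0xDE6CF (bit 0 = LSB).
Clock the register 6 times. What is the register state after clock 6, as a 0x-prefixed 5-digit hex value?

0x0F79B

reg_0 = 0xDE6CF
clock 1: out=1, reg = 0xEF367
clock 2: out=1, reg = 0xF79B3
clock 3: out=1, reg = 0x7BCD9
clock 4: out=1, reg = 0x3DE6C
clock 5: out=0, reg = 0x1EF36
clock 6: out=0, reg = 0x0F79B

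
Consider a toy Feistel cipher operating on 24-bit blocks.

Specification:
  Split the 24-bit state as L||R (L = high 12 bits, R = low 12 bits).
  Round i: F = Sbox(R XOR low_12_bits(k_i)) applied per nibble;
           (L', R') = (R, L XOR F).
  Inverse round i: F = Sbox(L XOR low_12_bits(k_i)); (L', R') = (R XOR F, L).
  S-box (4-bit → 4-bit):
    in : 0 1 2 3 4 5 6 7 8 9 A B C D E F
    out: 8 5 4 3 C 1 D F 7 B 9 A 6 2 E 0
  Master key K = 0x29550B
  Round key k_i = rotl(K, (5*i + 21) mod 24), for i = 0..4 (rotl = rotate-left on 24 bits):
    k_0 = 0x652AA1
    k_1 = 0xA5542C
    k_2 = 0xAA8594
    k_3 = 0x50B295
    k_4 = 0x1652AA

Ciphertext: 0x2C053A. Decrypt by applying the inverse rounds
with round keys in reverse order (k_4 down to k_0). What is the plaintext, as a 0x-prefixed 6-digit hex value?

s_0 = ciphertext = 0x2C053A
s_1 = InvRound(s_0, k_4) = 0xDE32C0
s_2 = InvRound(s_1, k_3) = 0x23DDE3
s_3 = InvRound(s_2, k_2) = 0x27823D
s_4 = InvRound(s_3, k_1) = 0xF21278
s_5 = InvRound(s_4, k_0) = 0x300F21

0x300F21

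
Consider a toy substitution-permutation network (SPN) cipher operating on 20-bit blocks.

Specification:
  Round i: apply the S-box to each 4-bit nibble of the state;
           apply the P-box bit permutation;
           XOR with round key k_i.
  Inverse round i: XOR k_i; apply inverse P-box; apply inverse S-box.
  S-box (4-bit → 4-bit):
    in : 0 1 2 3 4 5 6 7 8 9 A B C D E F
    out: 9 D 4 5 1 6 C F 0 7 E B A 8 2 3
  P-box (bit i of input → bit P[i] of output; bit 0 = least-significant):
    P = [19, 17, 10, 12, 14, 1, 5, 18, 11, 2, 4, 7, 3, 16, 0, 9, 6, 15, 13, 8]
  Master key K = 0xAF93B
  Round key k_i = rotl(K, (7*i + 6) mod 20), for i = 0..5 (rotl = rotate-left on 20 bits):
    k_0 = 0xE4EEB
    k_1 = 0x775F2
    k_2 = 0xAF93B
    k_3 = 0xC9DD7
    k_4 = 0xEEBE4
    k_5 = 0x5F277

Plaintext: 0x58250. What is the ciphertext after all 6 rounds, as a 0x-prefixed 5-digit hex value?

0xF3D8E

s_0 = plaintext = 0x58250
s_1 = Round(s_0, k_0) = 0x6FED9
s_2 = Round(s_1, k_1) = 0x850FE
s_3 = Round(s_2, k_2) = 0x9B1B8
s_4 = Round(s_3, k_3) = 0x9770D
s_5 = Round(s_4, k_4) = 0xB1139
s_6 = Round(s_5, k_5) = 0xF3D8E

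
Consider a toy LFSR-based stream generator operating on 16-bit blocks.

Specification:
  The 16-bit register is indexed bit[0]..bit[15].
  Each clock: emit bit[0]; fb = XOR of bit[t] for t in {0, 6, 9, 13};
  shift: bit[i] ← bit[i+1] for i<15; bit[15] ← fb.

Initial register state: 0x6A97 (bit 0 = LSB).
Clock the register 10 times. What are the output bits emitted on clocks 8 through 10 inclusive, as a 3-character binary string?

reg_0 = 0x6A97
clock 1: out=1, reg = 0xB54B
clock 2: out=1, reg = 0xDAA5
clock 3: out=1, reg = 0x6D52
clock 4: out=0, reg = 0x36A9
clock 5: out=1, reg = 0x9B54
clock 6: out=0, reg = 0x4DAA
clock 7: out=0, reg = 0x26D5
clock 8: out=1, reg = 0x136A
clock 9: out=0, reg = 0x09B5
clock 10: out=1, reg = 0x84DA

101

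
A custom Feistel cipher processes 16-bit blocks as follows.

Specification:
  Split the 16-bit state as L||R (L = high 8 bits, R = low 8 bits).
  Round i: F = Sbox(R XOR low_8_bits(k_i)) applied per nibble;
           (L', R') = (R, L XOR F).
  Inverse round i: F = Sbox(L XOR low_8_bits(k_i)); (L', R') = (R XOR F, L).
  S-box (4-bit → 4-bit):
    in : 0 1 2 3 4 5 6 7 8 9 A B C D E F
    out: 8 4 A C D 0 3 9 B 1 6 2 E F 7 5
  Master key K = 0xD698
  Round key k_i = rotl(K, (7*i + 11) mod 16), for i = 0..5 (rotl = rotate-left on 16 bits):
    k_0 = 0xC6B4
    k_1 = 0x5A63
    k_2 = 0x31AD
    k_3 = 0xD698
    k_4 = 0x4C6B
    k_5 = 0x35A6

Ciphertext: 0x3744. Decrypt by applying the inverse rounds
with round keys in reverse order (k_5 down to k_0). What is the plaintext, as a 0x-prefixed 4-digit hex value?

0xCFF1

s_0 = ciphertext = 0x3744
s_1 = InvRound(s_0, k_5) = 0x5037
s_2 = InvRound(s_1, k_4) = 0xF550
s_3 = InvRound(s_2, k_3) = 0x6FF5
s_4 = InvRound(s_3, k_2) = 0x1F6F
s_5 = InvRound(s_4, k_1) = 0xF11F
s_6 = InvRound(s_5, k_0) = 0xCFF1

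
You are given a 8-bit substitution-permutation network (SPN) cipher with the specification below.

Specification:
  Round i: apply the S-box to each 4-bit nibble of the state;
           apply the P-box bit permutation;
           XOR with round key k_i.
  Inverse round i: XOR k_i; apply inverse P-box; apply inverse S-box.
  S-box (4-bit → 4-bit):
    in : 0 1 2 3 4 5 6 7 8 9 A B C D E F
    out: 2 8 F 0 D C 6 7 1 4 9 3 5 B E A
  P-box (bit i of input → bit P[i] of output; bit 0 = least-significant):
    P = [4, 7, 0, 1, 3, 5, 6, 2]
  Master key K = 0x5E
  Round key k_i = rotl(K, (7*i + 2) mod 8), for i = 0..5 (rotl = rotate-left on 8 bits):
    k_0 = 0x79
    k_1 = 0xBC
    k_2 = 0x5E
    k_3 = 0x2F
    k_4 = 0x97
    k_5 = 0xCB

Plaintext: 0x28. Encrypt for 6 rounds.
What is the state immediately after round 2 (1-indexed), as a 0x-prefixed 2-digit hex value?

s_0 = plaintext = 0x28
s_1 = Round(s_0, k_0) = 0x05
s_2 = Round(s_1, k_1) = 0x9F
s_3 = Round(s_2, k_2) = 0x9C
s_4 = Round(s_3, k_3) = 0x7E
s_5 = Round(s_4, k_4) = 0x7C
s_6 = Round(s_5, k_5) = 0xB2

0x9F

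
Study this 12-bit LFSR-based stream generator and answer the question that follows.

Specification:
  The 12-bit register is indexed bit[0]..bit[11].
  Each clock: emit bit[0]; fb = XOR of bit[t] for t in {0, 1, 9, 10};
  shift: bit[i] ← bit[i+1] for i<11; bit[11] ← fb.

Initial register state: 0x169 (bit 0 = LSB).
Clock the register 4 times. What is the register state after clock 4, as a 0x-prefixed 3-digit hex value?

0x116

reg_0 = 0x169
clock 1: out=1, reg = 0x8B4
clock 2: out=0, reg = 0x45A
clock 3: out=0, reg = 0x22D
clock 4: out=1, reg = 0x116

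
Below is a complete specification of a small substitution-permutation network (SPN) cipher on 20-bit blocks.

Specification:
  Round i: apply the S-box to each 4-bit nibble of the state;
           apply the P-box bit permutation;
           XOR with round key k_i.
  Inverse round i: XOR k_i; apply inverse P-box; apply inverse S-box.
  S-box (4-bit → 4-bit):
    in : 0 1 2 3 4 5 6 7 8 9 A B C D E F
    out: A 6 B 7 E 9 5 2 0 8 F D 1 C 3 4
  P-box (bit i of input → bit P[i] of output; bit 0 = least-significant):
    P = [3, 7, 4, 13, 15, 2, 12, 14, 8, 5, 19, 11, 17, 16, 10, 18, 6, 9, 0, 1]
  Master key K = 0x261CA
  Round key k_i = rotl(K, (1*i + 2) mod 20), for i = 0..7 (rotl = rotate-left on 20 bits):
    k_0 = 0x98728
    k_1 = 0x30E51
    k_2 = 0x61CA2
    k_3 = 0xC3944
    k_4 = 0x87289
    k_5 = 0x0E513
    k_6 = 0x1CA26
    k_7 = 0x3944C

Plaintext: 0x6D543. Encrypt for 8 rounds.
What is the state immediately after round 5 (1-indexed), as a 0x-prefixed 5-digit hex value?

0xFBB10

s_0 = plaintext = 0x6D543
s_1 = Round(s_0, k_0) = 0xDDAF5
s_2 = Round(s_1, k_1) = 0xF337A
s_3 = Round(s_2, k_2) = 0xD391F
s_4 = Round(s_3, k_3) = 0xF2553
s_5 = Round(s_4, k_4) = 0xFBB10
s_6 = Round(s_5, k_5) = 0xED896
s_7 = Round(s_6, k_6) = 0x58C7E
s_8 = Round(s_7, k_7) = 0x39582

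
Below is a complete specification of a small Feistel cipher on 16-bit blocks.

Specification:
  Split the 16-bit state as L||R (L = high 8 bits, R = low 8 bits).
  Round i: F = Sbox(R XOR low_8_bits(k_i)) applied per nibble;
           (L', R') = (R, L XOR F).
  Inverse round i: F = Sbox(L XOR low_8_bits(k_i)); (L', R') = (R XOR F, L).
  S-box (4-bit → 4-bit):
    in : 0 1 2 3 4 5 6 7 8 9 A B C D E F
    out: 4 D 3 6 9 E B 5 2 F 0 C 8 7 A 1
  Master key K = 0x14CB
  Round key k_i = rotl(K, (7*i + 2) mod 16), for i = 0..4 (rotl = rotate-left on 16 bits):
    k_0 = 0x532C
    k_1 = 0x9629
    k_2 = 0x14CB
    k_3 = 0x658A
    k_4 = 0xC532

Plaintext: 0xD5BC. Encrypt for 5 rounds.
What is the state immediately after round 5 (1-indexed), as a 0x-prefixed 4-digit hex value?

0x70DC

s_0 = plaintext = 0xD5BC
s_1 = Round(s_0, k_0) = 0xBC21
s_2 = Round(s_1, k_1) = 0x21FE
s_3 = Round(s_2, k_2) = 0xFE4F
s_4 = Round(s_3, k_3) = 0x4F70
s_5 = Round(s_4, k_4) = 0x70DC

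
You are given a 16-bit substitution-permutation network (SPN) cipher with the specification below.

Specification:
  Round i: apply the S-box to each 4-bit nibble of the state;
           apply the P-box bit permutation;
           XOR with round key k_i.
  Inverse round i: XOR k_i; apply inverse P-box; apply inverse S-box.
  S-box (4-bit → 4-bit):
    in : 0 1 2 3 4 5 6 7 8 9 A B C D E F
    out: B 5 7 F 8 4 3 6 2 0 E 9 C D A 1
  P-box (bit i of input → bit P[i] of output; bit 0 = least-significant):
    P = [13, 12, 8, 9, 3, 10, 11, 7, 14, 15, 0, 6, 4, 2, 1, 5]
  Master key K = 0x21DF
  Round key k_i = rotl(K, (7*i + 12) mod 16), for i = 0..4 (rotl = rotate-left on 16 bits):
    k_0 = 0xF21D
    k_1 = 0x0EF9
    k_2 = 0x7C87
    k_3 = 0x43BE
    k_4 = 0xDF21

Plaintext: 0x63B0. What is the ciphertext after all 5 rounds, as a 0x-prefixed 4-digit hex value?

s_0 = plaintext = 0x63B0
s_1 = Round(s_0, k_0) = 0x00C0
s_2 = Round(s_1, k_1) = 0xF40D
s_3 = Round(s_2, k_2) = 0x5B5F
s_4 = Round(s_3, k_3) = 0x2BFC
s_5 = Round(s_4, k_4) = 0x9C7F

0x9C7F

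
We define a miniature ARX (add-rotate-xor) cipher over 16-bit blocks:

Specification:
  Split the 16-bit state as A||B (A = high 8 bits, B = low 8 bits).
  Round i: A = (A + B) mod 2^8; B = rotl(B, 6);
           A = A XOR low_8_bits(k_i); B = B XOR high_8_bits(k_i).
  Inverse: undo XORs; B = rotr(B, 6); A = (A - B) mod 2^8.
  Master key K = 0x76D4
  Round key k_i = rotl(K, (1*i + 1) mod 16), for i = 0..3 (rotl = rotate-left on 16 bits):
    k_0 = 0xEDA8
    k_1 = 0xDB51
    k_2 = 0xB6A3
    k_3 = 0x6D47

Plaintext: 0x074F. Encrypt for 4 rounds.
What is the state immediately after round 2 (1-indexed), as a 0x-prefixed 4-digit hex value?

s_0 = plaintext = 0x074F
s_1 = Round(s_0, k_0) = 0xFE3E
s_2 = Round(s_1, k_1) = 0x6D54
s_3 = Round(s_2, k_2) = 0x62A3
s_4 = Round(s_3, k_3) = 0x4285

0x6D54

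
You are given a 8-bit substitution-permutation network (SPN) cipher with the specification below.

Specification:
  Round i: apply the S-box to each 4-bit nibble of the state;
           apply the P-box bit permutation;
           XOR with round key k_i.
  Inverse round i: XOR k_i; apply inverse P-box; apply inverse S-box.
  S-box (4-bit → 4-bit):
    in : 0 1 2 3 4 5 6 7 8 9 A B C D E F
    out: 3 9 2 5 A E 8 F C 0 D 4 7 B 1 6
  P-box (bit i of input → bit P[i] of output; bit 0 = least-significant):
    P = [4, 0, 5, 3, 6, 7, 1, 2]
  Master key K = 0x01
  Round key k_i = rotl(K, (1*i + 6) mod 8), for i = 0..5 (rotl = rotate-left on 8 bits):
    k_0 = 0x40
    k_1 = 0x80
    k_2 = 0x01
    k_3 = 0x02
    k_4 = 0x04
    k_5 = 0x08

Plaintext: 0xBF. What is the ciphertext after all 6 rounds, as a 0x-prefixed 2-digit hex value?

s_0 = plaintext = 0xBF
s_1 = Round(s_0, k_0) = 0x63
s_2 = Round(s_1, k_1) = 0xB4
s_3 = Round(s_2, k_2) = 0x0A
s_4 = Round(s_3, k_3) = 0xFA
s_5 = Round(s_4, k_4) = 0xBE
s_6 = Round(s_5, k_5) = 0x1A

0x1A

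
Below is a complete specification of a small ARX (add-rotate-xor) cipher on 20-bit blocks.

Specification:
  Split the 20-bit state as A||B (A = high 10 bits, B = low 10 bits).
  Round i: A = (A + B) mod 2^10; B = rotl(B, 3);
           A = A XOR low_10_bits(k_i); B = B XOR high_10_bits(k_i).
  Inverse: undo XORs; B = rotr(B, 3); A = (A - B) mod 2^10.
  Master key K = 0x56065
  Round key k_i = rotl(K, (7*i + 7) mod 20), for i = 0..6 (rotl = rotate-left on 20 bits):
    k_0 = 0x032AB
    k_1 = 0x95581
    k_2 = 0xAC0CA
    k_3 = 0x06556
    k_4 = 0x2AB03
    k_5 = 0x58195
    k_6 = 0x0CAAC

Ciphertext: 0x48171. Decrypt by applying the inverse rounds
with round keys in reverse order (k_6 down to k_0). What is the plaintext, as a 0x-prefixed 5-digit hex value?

0x0995A

s_0 = ciphertext = 0x48171
s_1 = InvRound(s_0, k_6) = 0x791A8
s_2 = InvRound(s_1, k_5) = 0x16019
s_3 = InvRound(s_2, k_4) = 0x71596
s_4 = InvRound(s_3, k_3) = 0x38BB1
s_5 = InvRound(s_4, k_2) = 0xE20A0
s_6 = InvRound(s_5, k_1) = 0xCAEDE
s_7 = InvRound(s_6, k_0) = 0x0995A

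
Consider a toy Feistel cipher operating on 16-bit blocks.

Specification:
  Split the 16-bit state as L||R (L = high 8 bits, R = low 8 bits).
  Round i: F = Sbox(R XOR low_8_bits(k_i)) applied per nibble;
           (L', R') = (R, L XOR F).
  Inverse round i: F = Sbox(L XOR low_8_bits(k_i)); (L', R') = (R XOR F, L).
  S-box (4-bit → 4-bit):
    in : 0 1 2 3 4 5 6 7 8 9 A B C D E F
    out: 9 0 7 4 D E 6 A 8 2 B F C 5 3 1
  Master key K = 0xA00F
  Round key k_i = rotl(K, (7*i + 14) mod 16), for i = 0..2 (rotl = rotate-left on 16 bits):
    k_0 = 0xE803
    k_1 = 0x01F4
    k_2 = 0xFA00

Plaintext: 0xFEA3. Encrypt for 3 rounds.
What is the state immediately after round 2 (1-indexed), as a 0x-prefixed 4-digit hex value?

s_0 = plaintext = 0xFEA3
s_1 = Round(s_0, k_0) = 0xA347
s_2 = Round(s_1, k_1) = 0x4757
s_3 = Round(s_2, k_2) = 0x57AD

0x4757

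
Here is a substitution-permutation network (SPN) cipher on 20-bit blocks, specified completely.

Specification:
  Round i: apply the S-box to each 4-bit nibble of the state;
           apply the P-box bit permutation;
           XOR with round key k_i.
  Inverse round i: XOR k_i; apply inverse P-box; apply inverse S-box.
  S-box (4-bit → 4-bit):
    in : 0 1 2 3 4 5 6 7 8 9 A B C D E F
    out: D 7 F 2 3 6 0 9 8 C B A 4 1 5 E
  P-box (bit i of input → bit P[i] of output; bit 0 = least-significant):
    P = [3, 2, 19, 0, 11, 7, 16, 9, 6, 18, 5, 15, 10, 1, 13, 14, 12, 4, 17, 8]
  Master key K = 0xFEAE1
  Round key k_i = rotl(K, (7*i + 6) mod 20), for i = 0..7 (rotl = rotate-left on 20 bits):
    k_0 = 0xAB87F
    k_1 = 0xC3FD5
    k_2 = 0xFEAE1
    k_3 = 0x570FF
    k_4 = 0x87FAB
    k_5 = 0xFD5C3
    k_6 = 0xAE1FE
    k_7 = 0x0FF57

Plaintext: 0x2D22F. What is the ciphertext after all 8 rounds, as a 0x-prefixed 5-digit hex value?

0xB4B2C

s_0 = plaintext = 0x2D22F
s_1 = Round(s_0, k_0) = 0x5278A
s_2 = Round(s_1, k_1) = 0xED98A
s_3 = Round(s_2, k_2) = 0xD7CCC
s_4 = Round(s_3, k_3) = 0xC24DF
s_5 = Round(s_4, k_4) = 0x613EC
s_6 = Round(s_5, k_5) = 0x2F9C1
s_7 = Round(s_6, k_6) = 0x110C0
s_8 = Round(s_7, k_7) = 0xB4B2C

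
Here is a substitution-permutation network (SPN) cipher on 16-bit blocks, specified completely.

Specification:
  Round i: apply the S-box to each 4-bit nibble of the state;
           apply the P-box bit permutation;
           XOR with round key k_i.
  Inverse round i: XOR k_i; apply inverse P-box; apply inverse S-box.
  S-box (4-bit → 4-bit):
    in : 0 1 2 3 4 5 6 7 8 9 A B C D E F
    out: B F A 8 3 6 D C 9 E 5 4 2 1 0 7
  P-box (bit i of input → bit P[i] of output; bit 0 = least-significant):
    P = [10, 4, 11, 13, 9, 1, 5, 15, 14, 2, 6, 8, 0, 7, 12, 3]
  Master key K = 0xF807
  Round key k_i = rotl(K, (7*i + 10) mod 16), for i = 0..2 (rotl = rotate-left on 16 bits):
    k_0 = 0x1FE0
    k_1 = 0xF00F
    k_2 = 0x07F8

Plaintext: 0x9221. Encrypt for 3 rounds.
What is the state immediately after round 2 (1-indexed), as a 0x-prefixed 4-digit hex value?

s_0 = plaintext = 0x9221
s_1 = Round(s_0, k_0) = 0xA27E
s_2 = Round(s_1, k_1) = 0x612A
s_3 = Round(s_2, k_2) = 0xDAB7

0x612A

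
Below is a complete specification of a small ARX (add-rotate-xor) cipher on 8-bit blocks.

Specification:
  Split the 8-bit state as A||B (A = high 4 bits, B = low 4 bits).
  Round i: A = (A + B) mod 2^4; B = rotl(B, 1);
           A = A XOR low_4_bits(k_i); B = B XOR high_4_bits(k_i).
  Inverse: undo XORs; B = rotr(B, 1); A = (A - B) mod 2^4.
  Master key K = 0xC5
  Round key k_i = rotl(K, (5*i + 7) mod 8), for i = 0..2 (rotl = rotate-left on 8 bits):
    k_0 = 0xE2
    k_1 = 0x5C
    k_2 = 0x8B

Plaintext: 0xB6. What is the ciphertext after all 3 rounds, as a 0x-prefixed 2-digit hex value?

0x1A

s_0 = plaintext = 0xB6
s_1 = Round(s_0, k_0) = 0x32
s_2 = Round(s_1, k_1) = 0x91
s_3 = Round(s_2, k_2) = 0x1A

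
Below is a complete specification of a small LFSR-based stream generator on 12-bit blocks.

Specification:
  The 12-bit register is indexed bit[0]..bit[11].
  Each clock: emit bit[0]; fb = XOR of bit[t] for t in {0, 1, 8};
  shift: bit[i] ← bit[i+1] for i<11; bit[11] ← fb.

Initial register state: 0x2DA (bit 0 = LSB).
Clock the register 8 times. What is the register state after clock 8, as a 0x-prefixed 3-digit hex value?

0xE52

reg_0 = 0x2DA
clock 1: out=0, reg = 0x96D
clock 2: out=1, reg = 0x4B6
clock 3: out=0, reg = 0xA5B
clock 4: out=1, reg = 0x52D
clock 5: out=1, reg = 0x296
clock 6: out=0, reg = 0x94B
clock 7: out=1, reg = 0xCA5
clock 8: out=1, reg = 0xE52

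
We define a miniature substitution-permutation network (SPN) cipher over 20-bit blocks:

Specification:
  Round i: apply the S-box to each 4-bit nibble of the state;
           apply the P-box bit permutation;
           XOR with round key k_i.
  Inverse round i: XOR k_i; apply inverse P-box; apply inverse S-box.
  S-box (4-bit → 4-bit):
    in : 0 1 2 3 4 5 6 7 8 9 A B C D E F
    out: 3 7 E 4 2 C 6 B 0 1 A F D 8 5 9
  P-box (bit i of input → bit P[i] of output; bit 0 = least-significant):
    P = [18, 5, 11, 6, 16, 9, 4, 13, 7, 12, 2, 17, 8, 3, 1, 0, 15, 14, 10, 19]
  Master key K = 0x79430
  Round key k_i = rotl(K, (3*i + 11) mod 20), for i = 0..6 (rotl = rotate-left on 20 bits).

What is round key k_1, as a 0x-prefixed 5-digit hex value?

0xC1E50

K = 0x79430
k_0 = rotl(K, (3*0+11) mod 20) = rotl(K, 11) = 0x183CA
k_1 = rotl(K, (3*1+11) mod 20) = rotl(K, 14) = 0xC1E50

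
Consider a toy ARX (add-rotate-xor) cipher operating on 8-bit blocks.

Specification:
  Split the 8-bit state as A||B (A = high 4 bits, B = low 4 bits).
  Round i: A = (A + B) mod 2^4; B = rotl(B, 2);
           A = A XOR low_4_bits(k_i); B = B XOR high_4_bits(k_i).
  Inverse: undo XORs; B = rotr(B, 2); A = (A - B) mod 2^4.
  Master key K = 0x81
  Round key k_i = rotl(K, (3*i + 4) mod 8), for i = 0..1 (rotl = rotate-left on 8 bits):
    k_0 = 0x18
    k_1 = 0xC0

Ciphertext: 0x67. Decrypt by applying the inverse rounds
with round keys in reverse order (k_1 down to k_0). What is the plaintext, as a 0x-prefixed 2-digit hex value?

0x1F

s_0 = ciphertext = 0x67
s_1 = InvRound(s_0, k_1) = 0x8E
s_2 = InvRound(s_1, k_0) = 0x1F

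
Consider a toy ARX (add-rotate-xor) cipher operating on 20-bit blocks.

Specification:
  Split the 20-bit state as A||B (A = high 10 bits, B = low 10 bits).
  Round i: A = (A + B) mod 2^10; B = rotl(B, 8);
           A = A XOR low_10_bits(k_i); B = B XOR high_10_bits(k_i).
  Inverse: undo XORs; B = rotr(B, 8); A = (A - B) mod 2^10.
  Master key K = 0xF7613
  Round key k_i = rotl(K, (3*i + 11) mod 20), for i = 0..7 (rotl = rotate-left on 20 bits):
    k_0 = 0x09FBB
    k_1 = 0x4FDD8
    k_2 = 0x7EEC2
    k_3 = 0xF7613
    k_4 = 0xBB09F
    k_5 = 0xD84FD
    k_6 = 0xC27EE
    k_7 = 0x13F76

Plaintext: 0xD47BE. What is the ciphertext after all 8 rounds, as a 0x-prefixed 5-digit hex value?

s_0 = plaintext = 0xD47BE
s_1 = Round(s_0, k_0) = 0x2D2C8
s_2 = Round(s_1, k_1) = 0xA918D
s_3 = Round(s_2, k_2) = 0xBCC98
s_4 = Round(s_3, k_3) = 0x663FB
s_5 = Round(s_4, k_4) = 0x43112
s_6 = Round(s_5, k_5) = 0xB8D25
s_7 = Round(s_6, k_6) = 0xF9A40
s_8 = Round(s_7, k_7) = 0x540DF

0x540DF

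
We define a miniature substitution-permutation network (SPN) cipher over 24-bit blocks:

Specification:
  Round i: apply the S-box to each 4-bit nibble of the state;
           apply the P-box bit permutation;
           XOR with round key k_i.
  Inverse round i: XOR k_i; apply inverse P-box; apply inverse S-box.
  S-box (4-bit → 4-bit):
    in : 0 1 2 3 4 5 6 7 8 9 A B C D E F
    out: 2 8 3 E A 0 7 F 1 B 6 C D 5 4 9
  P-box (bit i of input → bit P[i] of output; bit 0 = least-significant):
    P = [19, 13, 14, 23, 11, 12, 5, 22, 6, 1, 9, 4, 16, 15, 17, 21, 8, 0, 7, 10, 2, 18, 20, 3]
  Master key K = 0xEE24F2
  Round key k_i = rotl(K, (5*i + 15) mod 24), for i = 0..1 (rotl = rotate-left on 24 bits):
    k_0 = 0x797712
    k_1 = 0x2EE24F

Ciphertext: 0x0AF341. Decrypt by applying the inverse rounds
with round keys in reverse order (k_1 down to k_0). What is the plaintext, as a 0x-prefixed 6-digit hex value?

s_0 = ciphertext = 0x0AF341
s_1 = InvRound(s_0, k_1) = 0x981005
s_2 = InvRound(s_1, k_0) = 0x89F313

0x89F313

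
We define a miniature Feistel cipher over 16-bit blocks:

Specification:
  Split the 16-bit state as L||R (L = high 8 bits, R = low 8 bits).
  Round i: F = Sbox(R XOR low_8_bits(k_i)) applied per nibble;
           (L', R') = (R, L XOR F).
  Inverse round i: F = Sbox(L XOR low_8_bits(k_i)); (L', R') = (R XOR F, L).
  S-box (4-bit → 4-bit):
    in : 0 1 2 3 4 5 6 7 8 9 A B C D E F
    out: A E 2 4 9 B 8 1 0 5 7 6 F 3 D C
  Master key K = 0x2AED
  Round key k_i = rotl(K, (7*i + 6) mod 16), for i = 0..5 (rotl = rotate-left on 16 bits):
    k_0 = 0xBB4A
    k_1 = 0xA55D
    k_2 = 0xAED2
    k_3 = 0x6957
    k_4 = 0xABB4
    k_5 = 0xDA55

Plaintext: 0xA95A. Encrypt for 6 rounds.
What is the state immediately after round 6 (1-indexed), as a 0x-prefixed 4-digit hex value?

0x74C5

s_0 = plaintext = 0xA95A
s_1 = Round(s_0, k_0) = 0x5A43
s_2 = Round(s_1, k_1) = 0x43B7
s_3 = Round(s_2, k_2) = 0xB7C8
s_4 = Round(s_3, k_3) = 0xC8EB
s_5 = Round(s_4, k_4) = 0xEB74
s_6 = Round(s_5, k_5) = 0x74C5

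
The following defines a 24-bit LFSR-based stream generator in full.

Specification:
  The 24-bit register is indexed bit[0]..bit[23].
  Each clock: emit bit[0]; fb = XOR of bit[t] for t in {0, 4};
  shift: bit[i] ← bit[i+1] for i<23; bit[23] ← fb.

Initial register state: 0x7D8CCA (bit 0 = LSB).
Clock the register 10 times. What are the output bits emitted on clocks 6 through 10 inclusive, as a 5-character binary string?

reg_0 = 0x7D8CCA
clock 1: out=0, reg = 0x3EC665
clock 2: out=1, reg = 0x9F6332
clock 3: out=0, reg = 0xCFB199
clock 4: out=1, reg = 0x67D8CC
clock 5: out=0, reg = 0x33EC66
clock 6: out=0, reg = 0x19F633
clock 7: out=1, reg = 0x0CFB19
clock 8: out=1, reg = 0x067D8C
clock 9: out=0, reg = 0x033EC6
clock 10: out=0, reg = 0x019F63

01100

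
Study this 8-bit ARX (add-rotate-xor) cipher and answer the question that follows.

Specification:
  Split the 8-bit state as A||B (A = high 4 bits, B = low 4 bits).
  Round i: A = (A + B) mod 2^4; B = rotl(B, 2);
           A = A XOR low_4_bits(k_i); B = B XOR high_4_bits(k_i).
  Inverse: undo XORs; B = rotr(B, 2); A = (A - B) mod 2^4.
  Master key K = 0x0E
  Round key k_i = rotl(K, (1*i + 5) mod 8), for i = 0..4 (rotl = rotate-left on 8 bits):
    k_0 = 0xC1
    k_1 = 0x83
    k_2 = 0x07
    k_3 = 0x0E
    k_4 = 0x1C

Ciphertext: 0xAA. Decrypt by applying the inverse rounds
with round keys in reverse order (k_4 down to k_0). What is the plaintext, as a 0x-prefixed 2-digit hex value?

0x05

s_0 = ciphertext = 0xAA
s_1 = InvRound(s_0, k_4) = 0x8E
s_2 = InvRound(s_1, k_3) = 0xBB
s_3 = InvRound(s_2, k_2) = 0xEE
s_4 = InvRound(s_3, k_1) = 0x49
s_5 = InvRound(s_4, k_0) = 0x05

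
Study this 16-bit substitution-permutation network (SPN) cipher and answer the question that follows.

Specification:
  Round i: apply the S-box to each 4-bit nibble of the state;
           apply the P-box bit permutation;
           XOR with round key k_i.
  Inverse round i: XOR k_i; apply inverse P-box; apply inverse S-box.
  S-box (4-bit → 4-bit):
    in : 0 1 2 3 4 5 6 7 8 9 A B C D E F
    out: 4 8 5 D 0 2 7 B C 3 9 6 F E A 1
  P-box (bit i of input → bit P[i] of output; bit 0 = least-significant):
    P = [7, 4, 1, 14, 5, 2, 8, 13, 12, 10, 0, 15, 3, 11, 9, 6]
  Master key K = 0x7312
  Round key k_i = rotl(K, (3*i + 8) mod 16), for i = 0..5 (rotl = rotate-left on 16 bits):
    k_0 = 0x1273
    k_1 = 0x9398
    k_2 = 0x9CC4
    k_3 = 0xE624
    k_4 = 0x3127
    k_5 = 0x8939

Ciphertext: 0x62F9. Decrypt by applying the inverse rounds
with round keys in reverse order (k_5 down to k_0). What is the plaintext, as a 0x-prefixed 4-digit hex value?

s_0 = ciphertext = 0x62F9
s_1 = InvRound(s_0, k_5) = 0xD18A
s_2 = InvRound(s_1, k_4) = 0xF87A
s_3 = InvRound(s_2, k_3) = 0xC95B
s_4 = InvRound(s_3, k_2) = 0xF6BC
s_5 = InvRound(s_4, k_1) = 0x45C1
s_6 = InvRound(s_5, k_0) = 0x092C

0x092C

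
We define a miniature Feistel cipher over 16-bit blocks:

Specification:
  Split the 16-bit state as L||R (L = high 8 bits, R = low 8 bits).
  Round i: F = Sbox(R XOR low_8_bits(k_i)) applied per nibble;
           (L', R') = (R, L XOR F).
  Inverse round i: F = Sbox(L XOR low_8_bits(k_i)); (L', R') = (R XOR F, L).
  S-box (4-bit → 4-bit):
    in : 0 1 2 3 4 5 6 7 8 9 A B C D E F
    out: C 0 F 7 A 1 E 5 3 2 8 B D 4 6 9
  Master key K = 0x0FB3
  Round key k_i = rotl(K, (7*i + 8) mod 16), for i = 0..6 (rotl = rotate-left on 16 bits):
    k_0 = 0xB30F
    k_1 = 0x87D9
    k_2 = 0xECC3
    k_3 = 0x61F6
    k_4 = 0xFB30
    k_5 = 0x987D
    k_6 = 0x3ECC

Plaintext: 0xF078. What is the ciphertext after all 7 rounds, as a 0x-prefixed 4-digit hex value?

0x4F1C

s_0 = plaintext = 0xF078
s_1 = Round(s_0, k_0) = 0x78A5
s_2 = Round(s_1, k_1) = 0xA525
s_3 = Round(s_2, k_2) = 0x25CB
s_4 = Round(s_3, k_3) = 0xCB51
s_5 = Round(s_4, k_4) = 0x512B
s_6 = Round(s_5, k_5) = 0x2B4F
s_7 = Round(s_6, k_6) = 0x4F1C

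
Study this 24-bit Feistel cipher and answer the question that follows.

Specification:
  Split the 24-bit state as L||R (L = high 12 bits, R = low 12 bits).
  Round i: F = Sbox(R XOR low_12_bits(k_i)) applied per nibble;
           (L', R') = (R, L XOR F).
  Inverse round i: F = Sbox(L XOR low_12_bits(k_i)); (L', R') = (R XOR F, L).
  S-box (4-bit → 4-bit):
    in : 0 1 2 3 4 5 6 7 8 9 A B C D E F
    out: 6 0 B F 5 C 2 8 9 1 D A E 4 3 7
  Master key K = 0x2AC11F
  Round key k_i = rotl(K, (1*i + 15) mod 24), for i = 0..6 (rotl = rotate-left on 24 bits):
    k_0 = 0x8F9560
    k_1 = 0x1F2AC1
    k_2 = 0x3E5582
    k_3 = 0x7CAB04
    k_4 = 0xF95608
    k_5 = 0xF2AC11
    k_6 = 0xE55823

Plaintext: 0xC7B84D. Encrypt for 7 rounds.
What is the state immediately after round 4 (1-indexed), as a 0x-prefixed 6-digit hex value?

0xA11322

s_0 = plaintext = 0xC7B84D
s_1 = Round(s_0, k_0) = 0x84D8CF
s_2 = Round(s_1, k_1) = 0x8CF32E
s_3 = Round(s_2, k_2) = 0x32EA11
s_4 = Round(s_3, k_3) = 0xA11322
s_5 = Round(s_4, k_4) = 0x3226AC
s_6 = Round(s_5, k_5) = 0x6ACE86
s_7 = Round(s_6, k_6) = 0xE86470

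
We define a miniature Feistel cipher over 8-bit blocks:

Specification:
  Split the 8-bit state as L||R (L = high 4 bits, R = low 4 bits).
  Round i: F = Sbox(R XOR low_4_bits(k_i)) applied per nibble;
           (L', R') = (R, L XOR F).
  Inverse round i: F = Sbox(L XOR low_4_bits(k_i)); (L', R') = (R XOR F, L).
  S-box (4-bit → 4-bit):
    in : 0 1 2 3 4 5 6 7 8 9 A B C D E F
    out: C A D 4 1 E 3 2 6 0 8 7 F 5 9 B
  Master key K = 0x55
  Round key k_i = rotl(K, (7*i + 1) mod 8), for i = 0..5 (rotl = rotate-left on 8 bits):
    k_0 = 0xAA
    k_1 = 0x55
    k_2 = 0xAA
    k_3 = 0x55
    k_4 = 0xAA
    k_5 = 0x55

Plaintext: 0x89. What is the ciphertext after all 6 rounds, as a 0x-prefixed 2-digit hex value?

s_0 = plaintext = 0x89
s_1 = Round(s_0, k_0) = 0x9C
s_2 = Round(s_1, k_1) = 0xC9
s_3 = Round(s_2, k_2) = 0x98
s_4 = Round(s_3, k_3) = 0x8C
s_5 = Round(s_4, k_4) = 0xCB
s_6 = Round(s_5, k_5) = 0xB5

0xB5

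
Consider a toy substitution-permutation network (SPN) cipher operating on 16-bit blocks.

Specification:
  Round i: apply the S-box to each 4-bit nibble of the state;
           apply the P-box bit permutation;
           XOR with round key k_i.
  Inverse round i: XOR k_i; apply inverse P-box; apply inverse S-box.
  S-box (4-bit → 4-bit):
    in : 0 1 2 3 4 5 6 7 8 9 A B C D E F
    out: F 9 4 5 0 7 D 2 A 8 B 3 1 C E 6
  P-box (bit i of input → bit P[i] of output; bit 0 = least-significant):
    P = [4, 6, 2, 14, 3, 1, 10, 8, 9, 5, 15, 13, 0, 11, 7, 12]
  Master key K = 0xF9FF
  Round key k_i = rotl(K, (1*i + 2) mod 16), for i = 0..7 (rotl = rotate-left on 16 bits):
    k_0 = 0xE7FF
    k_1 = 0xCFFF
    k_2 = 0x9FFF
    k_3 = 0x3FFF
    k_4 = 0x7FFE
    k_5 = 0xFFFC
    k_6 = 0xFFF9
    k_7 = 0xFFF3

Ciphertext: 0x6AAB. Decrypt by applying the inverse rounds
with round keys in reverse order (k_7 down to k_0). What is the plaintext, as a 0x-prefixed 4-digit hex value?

s_0 = ciphertext = 0x6AAB
s_1 = InvRound(s_0, k_7) = 0x926B
s_2 = InvRound(s_1, k_6) = 0xF9E1
s_3 = InvRound(s_2, k_5) = 0xCC33
s_4 = InvRound(s_3, k_4) = 0x661F
s_5 = InvRound(s_4, k_3) = 0xE798
s_6 = InvRound(s_5, k_2) = 0xA87E
s_7 = InvRound(s_6, k_1) = 0x31D9
s_8 = InvRound(s_7, k_0) = 0x95FD

0x95FD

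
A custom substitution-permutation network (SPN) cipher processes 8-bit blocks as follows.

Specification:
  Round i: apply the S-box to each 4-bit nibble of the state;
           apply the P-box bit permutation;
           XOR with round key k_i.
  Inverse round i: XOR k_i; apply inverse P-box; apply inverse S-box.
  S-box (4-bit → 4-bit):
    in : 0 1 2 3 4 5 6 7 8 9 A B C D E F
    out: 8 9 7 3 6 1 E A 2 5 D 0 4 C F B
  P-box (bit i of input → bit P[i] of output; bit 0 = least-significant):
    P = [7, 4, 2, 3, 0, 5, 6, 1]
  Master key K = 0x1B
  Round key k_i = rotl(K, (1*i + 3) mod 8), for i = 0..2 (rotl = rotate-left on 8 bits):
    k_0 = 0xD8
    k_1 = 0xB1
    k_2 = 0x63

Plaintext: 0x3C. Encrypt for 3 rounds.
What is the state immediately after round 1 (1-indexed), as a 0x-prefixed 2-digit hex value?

0xFD

s_0 = plaintext = 0x3C
s_1 = Round(s_0, k_0) = 0xFD
s_2 = Round(s_1, k_1) = 0x9E
s_3 = Round(s_2, k_2) = 0xBE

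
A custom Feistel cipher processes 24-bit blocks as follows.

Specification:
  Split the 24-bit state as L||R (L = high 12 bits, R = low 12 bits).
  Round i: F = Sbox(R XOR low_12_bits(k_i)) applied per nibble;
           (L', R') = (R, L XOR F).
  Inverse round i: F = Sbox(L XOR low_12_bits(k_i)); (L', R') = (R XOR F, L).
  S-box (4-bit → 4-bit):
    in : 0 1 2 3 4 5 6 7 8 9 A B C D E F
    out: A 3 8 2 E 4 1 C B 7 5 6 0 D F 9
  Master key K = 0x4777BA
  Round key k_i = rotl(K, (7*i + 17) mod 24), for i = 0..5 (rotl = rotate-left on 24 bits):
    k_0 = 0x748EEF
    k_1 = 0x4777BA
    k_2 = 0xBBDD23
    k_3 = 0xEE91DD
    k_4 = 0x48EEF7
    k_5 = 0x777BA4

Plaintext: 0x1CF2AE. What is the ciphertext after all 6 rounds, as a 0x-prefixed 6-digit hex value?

0x09ACE3

s_0 = plaintext = 0x1CF2AE
s_1 = Round(s_0, k_0) = 0x2AE12C
s_2 = Round(s_1, k_1) = 0x12C3DF
s_3 = Round(s_2, k_2) = 0x3DFEBC
s_4 = Round(s_3, k_3) = 0xEBCACC
s_5 = Round(s_4, k_4) = 0xACC09A
s_6 = Round(s_5, k_5) = 0x09ACE3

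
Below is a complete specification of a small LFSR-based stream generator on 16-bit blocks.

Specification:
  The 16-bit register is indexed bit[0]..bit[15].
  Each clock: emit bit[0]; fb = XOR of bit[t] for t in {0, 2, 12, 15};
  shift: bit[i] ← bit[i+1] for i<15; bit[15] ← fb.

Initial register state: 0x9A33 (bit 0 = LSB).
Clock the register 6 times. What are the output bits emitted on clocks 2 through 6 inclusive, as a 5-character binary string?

reg_0 = 0x9A33
clock 1: out=1, reg = 0xCD19
clock 2: out=1, reg = 0x668C
clock 3: out=0, reg = 0xB346
clock 4: out=0, reg = 0xD9A3
clock 5: out=1, reg = 0xECD1
clock 6: out=1, reg = 0x7668

10011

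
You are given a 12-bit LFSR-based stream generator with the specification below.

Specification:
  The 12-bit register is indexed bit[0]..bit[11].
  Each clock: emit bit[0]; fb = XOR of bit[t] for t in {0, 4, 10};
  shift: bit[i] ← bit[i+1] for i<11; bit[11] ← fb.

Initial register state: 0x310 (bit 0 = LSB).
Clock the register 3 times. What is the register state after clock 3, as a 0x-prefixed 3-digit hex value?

0xA62

reg_0 = 0x310
clock 1: out=0, reg = 0x988
clock 2: out=0, reg = 0x4C4
clock 3: out=0, reg = 0xA62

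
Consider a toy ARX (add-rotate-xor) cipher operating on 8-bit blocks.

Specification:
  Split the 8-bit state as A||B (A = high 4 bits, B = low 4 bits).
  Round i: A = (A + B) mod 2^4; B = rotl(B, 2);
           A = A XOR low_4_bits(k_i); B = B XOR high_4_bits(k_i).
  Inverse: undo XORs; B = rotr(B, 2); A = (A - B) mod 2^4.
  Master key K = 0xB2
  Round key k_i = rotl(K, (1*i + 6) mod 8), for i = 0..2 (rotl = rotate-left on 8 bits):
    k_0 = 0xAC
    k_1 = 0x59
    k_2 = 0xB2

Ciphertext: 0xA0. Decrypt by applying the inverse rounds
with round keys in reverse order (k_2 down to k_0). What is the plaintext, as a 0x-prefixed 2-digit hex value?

s_0 = ciphertext = 0xA0
s_1 = InvRound(s_0, k_2) = 0xAE
s_2 = InvRound(s_1, k_1) = 0x5E
s_3 = InvRound(s_2, k_0) = 0x81

0x81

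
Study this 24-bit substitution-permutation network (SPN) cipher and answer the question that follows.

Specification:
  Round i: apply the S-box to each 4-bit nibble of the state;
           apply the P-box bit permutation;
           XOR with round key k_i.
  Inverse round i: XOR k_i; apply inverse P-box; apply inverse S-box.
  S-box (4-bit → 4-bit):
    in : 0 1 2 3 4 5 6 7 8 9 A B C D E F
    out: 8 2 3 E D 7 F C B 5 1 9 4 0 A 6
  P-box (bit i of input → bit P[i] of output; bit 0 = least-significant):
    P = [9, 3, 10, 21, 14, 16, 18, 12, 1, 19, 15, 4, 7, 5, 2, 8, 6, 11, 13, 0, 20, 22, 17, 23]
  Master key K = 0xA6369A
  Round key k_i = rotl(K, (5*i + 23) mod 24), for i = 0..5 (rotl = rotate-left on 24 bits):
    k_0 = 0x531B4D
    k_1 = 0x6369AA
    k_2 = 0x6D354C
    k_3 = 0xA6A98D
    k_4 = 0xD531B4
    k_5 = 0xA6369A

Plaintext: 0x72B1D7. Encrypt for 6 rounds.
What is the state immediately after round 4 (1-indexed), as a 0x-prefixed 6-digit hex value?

s_0 = plaintext = 0x72B1D7
s_1 = Round(s_0, k_0) = 0xF9168D
s_2 = Round(s_1, k_1) = 0x2899D8
s_3 = Round(s_2, k_2) = 0x1DBF83
s_4 = Round(s_3, k_3) = 0xCF7C05
s_5 = Round(s_4, k_4) = 0xD78EB8
s_6 = Round(s_5, k_5) = 0x8E4523

0xCF7C05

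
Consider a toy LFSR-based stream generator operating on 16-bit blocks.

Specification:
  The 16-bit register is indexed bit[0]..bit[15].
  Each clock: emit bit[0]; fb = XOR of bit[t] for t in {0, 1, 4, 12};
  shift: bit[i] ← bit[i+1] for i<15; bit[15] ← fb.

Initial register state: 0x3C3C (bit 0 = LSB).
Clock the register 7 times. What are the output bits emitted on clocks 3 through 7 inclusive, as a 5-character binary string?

11110

reg_0 = 0x3C3C
clock 1: out=0, reg = 0x1E1E
clock 2: out=0, reg = 0x8F0F
clock 3: out=1, reg = 0x4787
clock 4: out=1, reg = 0x23C3
clock 5: out=1, reg = 0x11E1
clock 6: out=1, reg = 0x08F0
clock 7: out=0, reg = 0x8478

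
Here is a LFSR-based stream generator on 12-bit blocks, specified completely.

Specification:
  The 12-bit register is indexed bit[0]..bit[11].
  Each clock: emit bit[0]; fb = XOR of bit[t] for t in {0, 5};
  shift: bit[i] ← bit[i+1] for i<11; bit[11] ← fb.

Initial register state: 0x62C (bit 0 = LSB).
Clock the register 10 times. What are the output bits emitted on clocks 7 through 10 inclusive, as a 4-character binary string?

0001

reg_0 = 0x62C
clock 1: out=0, reg = 0xB16
clock 2: out=0, reg = 0x58B
clock 3: out=1, reg = 0xAC5
clock 4: out=1, reg = 0xD62
clock 5: out=0, reg = 0xEB1
clock 6: out=1, reg = 0x758
clock 7: out=0, reg = 0x3AC
clock 8: out=0, reg = 0x9D6
clock 9: out=0, reg = 0x4EB
clock 10: out=1, reg = 0x275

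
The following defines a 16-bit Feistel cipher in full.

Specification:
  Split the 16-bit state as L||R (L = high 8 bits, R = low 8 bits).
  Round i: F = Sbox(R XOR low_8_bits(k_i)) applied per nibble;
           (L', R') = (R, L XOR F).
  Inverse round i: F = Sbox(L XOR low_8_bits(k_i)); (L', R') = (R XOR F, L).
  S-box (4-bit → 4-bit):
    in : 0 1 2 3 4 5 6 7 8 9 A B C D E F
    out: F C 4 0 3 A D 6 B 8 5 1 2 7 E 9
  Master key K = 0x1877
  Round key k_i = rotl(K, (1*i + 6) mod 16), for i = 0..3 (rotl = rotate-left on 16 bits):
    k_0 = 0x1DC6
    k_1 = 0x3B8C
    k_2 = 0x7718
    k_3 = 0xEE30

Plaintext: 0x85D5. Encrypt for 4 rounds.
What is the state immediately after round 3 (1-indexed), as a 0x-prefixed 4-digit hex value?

0xFDAF

s_0 = plaintext = 0x85D5
s_1 = Round(s_0, k_0) = 0xD545
s_2 = Round(s_1, k_1) = 0x45FD
s_3 = Round(s_2, k_2) = 0xFDAF
s_4 = Round(s_3, k_3) = 0xAF74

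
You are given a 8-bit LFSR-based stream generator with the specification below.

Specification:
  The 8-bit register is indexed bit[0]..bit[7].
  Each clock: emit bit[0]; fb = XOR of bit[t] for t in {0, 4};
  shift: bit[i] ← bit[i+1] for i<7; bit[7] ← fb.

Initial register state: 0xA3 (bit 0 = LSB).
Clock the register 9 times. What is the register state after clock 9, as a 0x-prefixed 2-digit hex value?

0x1C

reg_0 = 0xA3
clock 1: out=1, reg = 0xD1
clock 2: out=1, reg = 0x68
clock 3: out=0, reg = 0x34
clock 4: out=0, reg = 0x9A
clock 5: out=0, reg = 0xCD
clock 6: out=1, reg = 0xE6
clock 7: out=0, reg = 0x73
clock 8: out=1, reg = 0x39
clock 9: out=1, reg = 0x1C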